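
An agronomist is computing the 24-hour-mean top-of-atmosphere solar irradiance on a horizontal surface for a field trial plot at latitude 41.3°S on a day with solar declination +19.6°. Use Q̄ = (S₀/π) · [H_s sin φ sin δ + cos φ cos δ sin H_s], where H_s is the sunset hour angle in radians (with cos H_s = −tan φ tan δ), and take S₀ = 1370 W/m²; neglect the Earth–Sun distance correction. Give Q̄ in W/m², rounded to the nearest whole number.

172 W/m²

The sunset hour angle satisfies cos H_s = −tan φ tan δ = 0.3128, giving H_s = 71.77°. In radians, H_s = 1.2526.
H_s sin φ sin δ = 1.2526 × -0.6600 × 0.3355 = -0.2774.
cos φ cos δ sin H_s = 0.7513 × 0.9421 × 0.9498 = 0.6723.
Q̄ = (1370/π) × (-0.2774 + 0.6723) = 436.08 × 0.3949 = 172.21 W/m².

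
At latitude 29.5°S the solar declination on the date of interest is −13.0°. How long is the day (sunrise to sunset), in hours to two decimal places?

13.00 hours

cos H_s = −tan(-29.5°) · tan(-13.0°) = -0.1306, so H_s = arccos(-0.1306) = 97.50°.
Day length = 2 H_s / 15° h⁻¹ = 195.00° / 15 = 13.000 h.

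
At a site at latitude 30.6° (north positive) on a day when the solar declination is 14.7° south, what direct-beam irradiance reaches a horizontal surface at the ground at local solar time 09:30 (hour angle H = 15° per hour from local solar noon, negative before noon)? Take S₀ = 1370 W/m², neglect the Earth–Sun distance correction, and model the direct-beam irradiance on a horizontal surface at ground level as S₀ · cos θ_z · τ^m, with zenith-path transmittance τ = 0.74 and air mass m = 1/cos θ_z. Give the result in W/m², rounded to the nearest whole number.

413 W/m²

Hour angle H = 15° × (9.5 − 12) = -37.50°.
cos θ_z = sin(30.6°) sin(-14.7°) + cos(30.6°) cos(-14.7°) cos(-37.50°) = -0.1292 + 0.6605 = 0.5313.
Air mass m = 1/cos θ_z = 1/0.5313 = 1.882; τ^m = 0.74^1.882 = 0.5674.
Surface direct beam = 1370 × 0.5313 × 0.5674 = 413.00 W/m².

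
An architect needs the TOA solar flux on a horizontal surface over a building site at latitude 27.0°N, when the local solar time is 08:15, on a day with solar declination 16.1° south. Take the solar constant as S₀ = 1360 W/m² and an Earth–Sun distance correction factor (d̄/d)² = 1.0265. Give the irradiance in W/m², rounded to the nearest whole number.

488 W/m²

Hour angle H = 15° × (8.25 − 12) = -56.25°.
With φ = 27.0°, δ = -16.1°, H = -56.25°: sin φ sin δ = -0.1259, cos φ cos δ cos H = 0.4756, so cos θ_z = 0.3497.
Top-of-atmosphere irradiance = S₀ (d̄/d)² cos θ_z = 1360 × 1.0265 × 0.3497 = 488.20 W/m².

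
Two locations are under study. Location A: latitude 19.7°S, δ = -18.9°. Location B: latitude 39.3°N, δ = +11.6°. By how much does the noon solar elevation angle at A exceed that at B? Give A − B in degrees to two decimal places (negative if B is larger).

A: 90° − |-19.7 − (-18.9)| = 89.20°.
B: 90° − |39.3 − (11.6)| = 62.30°.
A − B = 89.20 − 62.30 = 26.90°.

+26.90°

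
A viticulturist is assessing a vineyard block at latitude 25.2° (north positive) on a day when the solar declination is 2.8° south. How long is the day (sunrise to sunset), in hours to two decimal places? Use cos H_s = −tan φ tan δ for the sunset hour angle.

The sunset hour angle satisfies cos H_s = −tan φ tan δ = 0.0230, giving H_s = 88.68°.
Day length = 2 H_s / 15° h⁻¹ = 177.36° / 15 = 11.824 h.

11.82 hours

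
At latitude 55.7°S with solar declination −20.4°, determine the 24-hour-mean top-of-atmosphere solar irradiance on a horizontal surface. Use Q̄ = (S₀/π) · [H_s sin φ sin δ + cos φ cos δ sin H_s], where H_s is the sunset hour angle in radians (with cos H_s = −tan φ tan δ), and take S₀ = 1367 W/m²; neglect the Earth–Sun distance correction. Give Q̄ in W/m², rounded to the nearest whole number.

−tan φ tan δ = −(-1.4659)(-0.3719) = -0.5452; H_s = arccos(-0.5452) = 123.04°. In radians, H_s = 2.1475.
H_s sin φ sin δ = 2.1475 × -0.8261 × -0.3486 = 0.6184.
cos φ cos δ sin H_s = 0.5635 × 0.9373 × 0.8383 = 0.4428.
Q̄ = (1367/π) × (0.6184 + 0.4428) = 435.13 × 1.0612 = 461.76 W/m².

462 W/m²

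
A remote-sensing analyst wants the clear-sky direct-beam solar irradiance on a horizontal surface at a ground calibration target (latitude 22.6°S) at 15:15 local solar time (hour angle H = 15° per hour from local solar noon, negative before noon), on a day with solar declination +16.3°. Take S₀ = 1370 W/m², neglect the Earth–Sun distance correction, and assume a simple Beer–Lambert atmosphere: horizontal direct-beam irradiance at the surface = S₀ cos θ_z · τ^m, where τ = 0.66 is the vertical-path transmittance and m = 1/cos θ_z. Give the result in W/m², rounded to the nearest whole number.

273 W/m²

Hour angle H = 15° × (15.25 − 12) = 48.75°.
cos θ_z = sin φ sin δ + cos φ cos δ cos H = (-0.3843)(0.2807) + (0.9232)(0.9598)(0.6593) = 0.4763.
Air mass m = 1/cos θ_z = 1/0.4763 = 2.100; τ^m = 0.66^2.100 = 0.4179.
Surface direct beam = 1370 × 0.4763 × 0.4179 = 272.69 W/m².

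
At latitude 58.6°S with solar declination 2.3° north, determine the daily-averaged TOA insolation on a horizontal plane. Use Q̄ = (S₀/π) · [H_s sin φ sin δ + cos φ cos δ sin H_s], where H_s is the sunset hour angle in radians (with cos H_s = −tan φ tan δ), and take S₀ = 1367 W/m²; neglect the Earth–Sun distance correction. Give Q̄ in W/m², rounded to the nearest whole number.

The sunset hour angle satisfies cos H_s = −tan φ tan δ = 0.0658, giving H_s = 86.23°. In radians, H_s = 1.5050.
H_s sin φ sin δ = 1.5050 × -0.8536 × 0.0401 = -0.0515.
cos φ cos δ sin H_s = 0.5210 × 0.9992 × 0.9978 = 0.5194.
Q̄ = (1367/π) × (-0.0515 + 0.5194) = 435.13 × 0.4679 = 203.60 W/m².

204 W/m²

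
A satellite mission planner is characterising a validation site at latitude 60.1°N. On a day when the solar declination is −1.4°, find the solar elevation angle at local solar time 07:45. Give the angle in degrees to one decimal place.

Hour angle H = 15° × (7.75 − 12) = -63.75°.
cos θ_z = sin φ sin δ + cos φ cos δ cos H = (0.8669)(-0.0244) + (0.4985)(0.9997)(0.4423) = 0.1993.
θ_z = arccos(0.1993) = 78.50°, so the elevation is 90° − 78.50° = 11.50°.

11.5°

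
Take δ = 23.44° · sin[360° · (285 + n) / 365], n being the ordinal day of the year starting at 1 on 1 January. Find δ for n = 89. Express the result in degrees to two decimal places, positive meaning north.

+3.62°

360 × (285 + 89) / 365 = 368.877°; sin(368.877°) = 0.1543.
δ = 23.44 × 0.1543 = 3.617° ≈ +3.62°.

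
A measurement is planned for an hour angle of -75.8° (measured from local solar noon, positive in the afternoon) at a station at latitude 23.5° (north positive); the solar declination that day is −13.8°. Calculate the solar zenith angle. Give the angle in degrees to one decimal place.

cos θ_z = sin(23.5°) sin(-13.8°) + cos(23.5°) cos(-13.8°) cos(-75.80°) = -0.0951 + 0.2185 = 0.1234.
θ_z = arccos(0.1234) = 82.91°.

82.9°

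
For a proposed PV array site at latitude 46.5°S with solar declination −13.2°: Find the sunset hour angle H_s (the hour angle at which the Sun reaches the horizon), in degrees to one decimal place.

The sunset hour angle satisfies cos H_s = −tan φ tan δ = -0.2472, giving H_s = 104.31°.

104.3°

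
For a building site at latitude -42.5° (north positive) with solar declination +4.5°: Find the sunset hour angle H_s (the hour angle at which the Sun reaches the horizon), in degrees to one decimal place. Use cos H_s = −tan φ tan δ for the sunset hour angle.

−tan φ tan δ = −(-0.9163)(0.0787) = 0.0721; H_s = arccos(0.0721) = 85.87°.

85.9°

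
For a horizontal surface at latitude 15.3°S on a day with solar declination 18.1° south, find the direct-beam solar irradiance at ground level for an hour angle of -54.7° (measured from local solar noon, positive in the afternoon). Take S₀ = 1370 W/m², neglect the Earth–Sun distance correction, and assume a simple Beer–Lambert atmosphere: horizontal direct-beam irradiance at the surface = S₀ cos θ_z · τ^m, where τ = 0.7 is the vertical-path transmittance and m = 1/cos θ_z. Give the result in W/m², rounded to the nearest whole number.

468 W/m²

cos θ_z = sin(-15.3°) sin(-18.1°) + cos(-15.3°) cos(-18.1°) cos(-54.70°) = 0.0820 + 0.5298 = 0.6118.
Air mass m = 1/cos θ_z = 1/0.6118 = 1.635; τ^m = 0.7^1.635 = 0.5581.
Surface direct beam = 1370 × 0.6118 × 0.5581 = 467.78 W/m².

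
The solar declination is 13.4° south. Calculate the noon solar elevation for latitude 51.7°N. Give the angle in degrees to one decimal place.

24.9°

At local solar noon the hour angle is zero, so the elevation is 90° − |φ − δ| = 90° − |51.7° − (-13.4°)| = 90° − 65.1° = 24.9°.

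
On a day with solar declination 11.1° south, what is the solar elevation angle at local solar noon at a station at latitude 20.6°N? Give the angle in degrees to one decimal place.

At local solar noon the hour angle is zero, so the elevation is 90° − |φ − δ| = 90° − |20.6° − (-11.1°)| = 90° − 31.7° = 58.3°.

58.3°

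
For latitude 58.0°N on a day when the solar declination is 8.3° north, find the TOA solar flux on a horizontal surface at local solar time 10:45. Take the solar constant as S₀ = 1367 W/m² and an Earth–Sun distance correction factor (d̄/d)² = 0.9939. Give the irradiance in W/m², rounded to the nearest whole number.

Hour angle H = 15° × (10.75 − 12) = -18.75°.
cos θ_z = sin(58.0°) sin(8.3°) + cos(58.0°) cos(8.3°) cos(-18.75°) = 0.1224 + 0.4965 = 0.6189.
Top-of-atmosphere irradiance = S₀ (d̄/d)² cos θ_z = 1367 × 0.9939 × 0.6189 = 840.88 W/m².

841 W/m²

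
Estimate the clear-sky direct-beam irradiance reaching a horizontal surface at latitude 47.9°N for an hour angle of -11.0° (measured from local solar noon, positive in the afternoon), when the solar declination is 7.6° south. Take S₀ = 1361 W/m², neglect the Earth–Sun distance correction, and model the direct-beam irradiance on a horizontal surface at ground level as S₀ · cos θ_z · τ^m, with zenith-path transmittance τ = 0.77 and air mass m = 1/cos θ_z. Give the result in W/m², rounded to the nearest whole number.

cos θ_z = sin(47.9°) sin(-7.6°) + cos(47.9°) cos(-7.6°) cos(-11.00°) = -0.0981 + 0.6523 = 0.5542.
Air mass m = 1/cos θ_z = 1/0.5542 = 1.804; τ^m = 0.77^1.804 = 0.6241.
Surface direct beam = 1361 × 0.5542 × 0.6241 = 470.74 W/m².

471 W/m²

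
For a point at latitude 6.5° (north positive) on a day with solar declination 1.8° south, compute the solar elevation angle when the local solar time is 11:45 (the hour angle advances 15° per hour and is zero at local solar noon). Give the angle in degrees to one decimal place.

Hour angle H = 15° × (11.75 − 12) = -3.75°.
With φ = 6.5°, δ = -1.8°, H = -3.75°: sin φ sin δ = -0.0036, cos φ cos δ cos H = 0.9910, so cos θ_z = 0.9874.
θ_z = arccos(0.9874) = 9.11°, so the elevation is 90° − 9.11° = 80.89°.

80.9°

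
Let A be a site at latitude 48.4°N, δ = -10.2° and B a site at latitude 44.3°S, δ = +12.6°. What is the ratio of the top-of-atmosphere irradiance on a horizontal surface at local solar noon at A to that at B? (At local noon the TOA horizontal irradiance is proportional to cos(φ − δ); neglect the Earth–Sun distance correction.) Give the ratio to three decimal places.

0.954

A: cos θ_z = cos(48.4° − (-10.2°)) = 0.5210.
B: cos θ_z = cos(-44.3° − (12.6°)) = 0.5461.
Ratio A/B = 0.5210 / 0.5461 = 0.9540.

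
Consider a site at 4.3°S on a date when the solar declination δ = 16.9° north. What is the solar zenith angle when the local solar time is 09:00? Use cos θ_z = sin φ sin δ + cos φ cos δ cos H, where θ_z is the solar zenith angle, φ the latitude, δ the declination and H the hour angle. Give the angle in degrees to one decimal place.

49.2°

Hour angle H = 15° × (9 − 12) = -45.00°.
cos θ_z = sin φ sin δ + cos φ cos δ cos H = (-0.0750)(0.2907) + (0.9972)(0.9568)(0.7071) = 0.6529.
θ_z = arccos(0.6529) = 49.24°.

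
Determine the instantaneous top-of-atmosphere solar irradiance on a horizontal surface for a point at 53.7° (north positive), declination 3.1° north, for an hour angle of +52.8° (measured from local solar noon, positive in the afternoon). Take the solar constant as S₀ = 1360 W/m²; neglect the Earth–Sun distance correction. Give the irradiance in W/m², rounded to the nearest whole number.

545 W/m²

cos θ_z = sin φ sin δ + cos φ cos δ cos H = (0.8059)(0.0541) + (0.5920)(0.9985)(0.6046) = 0.4010.
Top-of-atmosphere irradiance = S₀ cos θ_z = 1360 × 0.4010 = 545.36 W/m².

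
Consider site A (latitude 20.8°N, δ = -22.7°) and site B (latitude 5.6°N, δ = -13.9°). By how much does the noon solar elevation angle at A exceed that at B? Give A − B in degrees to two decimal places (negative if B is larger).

A: 90° − |20.8 − (-22.7)| = 46.50°.
B: 90° − |5.6 − (-13.9)| = 70.50°.
A − B = 46.50 − 70.50 = -24.00°.

-24.00°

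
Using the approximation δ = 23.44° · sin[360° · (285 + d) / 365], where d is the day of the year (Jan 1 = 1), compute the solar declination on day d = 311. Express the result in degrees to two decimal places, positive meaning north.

360 × (285 + 311) / 365 = 587.836°; sin(587.836°) = -0.7412.
δ = 23.44 × -0.7412 = -17.374° ≈ -17.37°.

-17.37°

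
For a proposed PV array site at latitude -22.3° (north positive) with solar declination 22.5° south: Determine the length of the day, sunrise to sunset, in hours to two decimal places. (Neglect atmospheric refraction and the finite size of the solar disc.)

−tan φ tan δ = −(-0.4101)(-0.4142) = -0.1699; H_s = arccos(-0.1699) = 99.78°.
Day length = 2 H_s / 15° h⁻¹ = 199.56° / 15 = 13.304 h.

13.30 hours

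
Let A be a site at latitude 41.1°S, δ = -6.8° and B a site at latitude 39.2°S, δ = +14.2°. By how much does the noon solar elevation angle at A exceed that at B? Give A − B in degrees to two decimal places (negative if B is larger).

+19.10°

A: 90° − |-41.1 − (-6.8)| = 55.70°.
B: 90° − |-39.2 − (14.2)| = 36.60°.
A − B = 55.70 − 36.60 = 19.10°.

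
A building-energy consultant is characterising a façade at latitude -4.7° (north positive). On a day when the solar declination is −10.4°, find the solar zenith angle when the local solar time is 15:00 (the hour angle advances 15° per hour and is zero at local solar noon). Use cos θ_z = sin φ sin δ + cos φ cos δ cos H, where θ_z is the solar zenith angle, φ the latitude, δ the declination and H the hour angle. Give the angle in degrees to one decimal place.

Hour angle H = 15° × (15 − 12) = 45.00°.
cos θ_z = sin(-4.7°) sin(-10.4°) + cos(-4.7°) cos(-10.4°) cos(45.00°) = 0.0148 + 0.6932 = 0.7080.
θ_z = arccos(0.7080) = 44.93°.

44.9°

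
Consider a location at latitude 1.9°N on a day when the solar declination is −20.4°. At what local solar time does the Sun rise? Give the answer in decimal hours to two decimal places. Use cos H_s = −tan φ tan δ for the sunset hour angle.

−tan φ tan δ = −(0.0332)(-0.3719) = 0.0123; H_s = arccos(0.0123) = 89.30°.
Sunrise is at 12 − H_s/15 = 12 − 5.953 = 6.047 h local solar time.

6.05 h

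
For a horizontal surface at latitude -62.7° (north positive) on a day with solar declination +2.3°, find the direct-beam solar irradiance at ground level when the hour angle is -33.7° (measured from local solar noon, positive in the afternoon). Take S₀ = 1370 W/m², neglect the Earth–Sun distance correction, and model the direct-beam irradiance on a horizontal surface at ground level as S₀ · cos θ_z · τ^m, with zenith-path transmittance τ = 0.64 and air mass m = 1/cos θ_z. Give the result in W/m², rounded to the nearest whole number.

130 W/m²

cos θ_z = sin(-62.7°) sin(2.3°) + cos(-62.7°) cos(2.3°) cos(-33.70°) = -0.0357 + 0.3813 = 0.3456.
Air mass m = 1/cos θ_z = 1/0.3456 = 2.894; τ^m = 0.64^2.894 = 0.2748.
Surface direct beam = 1370 × 0.3456 × 0.2748 = 130.11 W/m².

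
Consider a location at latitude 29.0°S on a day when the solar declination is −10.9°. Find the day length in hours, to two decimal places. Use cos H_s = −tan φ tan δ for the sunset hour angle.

The sunset hour angle satisfies cos H_s = −tan φ tan δ = -0.1067, giving H_s = 96.13°.
Day length = 2 H_s / 15° h⁻¹ = 192.26° / 15 = 12.817 h.

12.82 hours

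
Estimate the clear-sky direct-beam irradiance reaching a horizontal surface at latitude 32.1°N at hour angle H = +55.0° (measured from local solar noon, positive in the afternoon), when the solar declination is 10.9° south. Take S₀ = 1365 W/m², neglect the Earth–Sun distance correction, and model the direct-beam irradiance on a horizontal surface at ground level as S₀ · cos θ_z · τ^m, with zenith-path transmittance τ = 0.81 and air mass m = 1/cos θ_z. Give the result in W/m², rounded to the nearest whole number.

cos θ_z = sin(32.1°) sin(-10.9°) + cos(32.1°) cos(-10.9°) cos(55.00°) = -0.1005 + 0.4771 = 0.3766.
Air mass m = 1/cos θ_z = 1/0.3766 = 2.655; τ^m = 0.81^2.655 = 0.5715.
Surface direct beam = 1365 × 0.3766 × 0.5715 = 293.78 W/m².

294 W/m²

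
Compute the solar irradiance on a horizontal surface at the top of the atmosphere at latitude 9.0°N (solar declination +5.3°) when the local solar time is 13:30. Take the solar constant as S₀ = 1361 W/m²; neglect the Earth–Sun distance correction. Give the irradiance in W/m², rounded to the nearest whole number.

Hour angle H = 15° × (13.5 − 12) = 22.50°.
cos θ_z = sin(9.0°) sin(5.3°) + cos(9.0°) cos(5.3°) cos(22.50°) = 0.0144 + 0.9086 = 0.9230.
Top-of-atmosphere irradiance = S₀ cos θ_z = 1361 × 0.9230 = 1256.20 W/m².

1256 W/m²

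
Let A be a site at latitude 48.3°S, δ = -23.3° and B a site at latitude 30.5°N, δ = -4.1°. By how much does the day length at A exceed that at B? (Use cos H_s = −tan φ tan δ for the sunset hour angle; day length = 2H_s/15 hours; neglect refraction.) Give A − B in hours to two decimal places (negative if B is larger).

+4.18 h

A: H_s = arccos(−tan -48.3° · tan -23.3°) = 118.91°, so 2H_s/15 = 15.8547 h.
B: H_s = arccos(−tan 30.5° · tan -4.1°) = 87.58°, so 2H_s/15 = 11.6773 h.
A − B = 15.8547 − 11.6773 = 4.1774 h.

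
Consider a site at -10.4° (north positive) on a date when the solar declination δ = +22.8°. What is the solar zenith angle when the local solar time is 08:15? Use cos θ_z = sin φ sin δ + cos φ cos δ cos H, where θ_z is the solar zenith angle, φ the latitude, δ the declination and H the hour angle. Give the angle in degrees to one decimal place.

64.3°

Hour angle H = 15° × (8.25 − 12) = -56.25°.
With φ = -10.4°, δ = 22.8°, H = -56.25°: sin φ sin δ = -0.0700, cos φ cos δ cos H = 0.5037, so cos θ_z = 0.4337.
θ_z = arccos(0.4337) = 64.30°.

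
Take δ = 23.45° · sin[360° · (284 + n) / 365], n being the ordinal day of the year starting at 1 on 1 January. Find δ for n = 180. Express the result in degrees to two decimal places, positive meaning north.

360 × (284 + 180) / 365 = 457.644°; sin(457.644°) = 0.9911.
δ = 23.45 × 0.9911 = 23.241° ≈ +23.24°.

+23.24°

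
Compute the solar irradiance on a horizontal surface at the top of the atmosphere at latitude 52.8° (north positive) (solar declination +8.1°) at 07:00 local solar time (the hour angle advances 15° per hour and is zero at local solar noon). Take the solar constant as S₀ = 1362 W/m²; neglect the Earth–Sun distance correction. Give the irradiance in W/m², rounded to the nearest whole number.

Hour angle H = 15° × (7 − 12) = -75.00°.
cos θ_z = sin(52.8°) sin(8.1°) + cos(52.8°) cos(8.1°) cos(-75.00°) = 0.1122 + 0.1549 = 0.2671.
Top-of-atmosphere irradiance = S₀ cos θ_z = 1362 × 0.2671 = 363.79 W/m².

364 W/m²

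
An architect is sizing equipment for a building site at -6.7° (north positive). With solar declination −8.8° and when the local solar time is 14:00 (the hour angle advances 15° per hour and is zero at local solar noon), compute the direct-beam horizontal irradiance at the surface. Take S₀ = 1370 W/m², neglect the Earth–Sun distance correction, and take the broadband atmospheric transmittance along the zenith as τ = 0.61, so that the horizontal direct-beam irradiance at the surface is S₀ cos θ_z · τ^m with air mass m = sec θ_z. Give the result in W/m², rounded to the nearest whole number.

673 W/m²

Hour angle H = 15° × (14 − 12) = 30.00°.
cos θ_z = sin φ sin δ + cos φ cos δ cos H = (-0.1167)(-0.1530) + (0.9932)(0.9882)(0.8660) = 0.8678.
Air mass m = 1/cos θ_z = 1/0.8678 = 1.152; τ^m = 0.61^1.152 = 0.5658.
Surface direct beam = 1370 × 0.8678 × 0.5658 = 672.67 W/m².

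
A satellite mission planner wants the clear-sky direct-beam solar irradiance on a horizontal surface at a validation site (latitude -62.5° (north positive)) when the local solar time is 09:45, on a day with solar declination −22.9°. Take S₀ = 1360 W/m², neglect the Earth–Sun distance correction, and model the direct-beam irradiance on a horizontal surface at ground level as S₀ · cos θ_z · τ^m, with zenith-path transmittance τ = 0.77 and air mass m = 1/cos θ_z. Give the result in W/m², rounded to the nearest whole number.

Hour angle H = 15° × (9.75 − 12) = -33.75°.
cos θ_z = sin(-62.5°) sin(-22.9°) + cos(-62.5°) cos(-22.9°) cos(-33.75°) = 0.3452 + 0.3537 = 0.6989.
Air mass m = 1/cos θ_z = 1/0.6989 = 1.431; τ^m = 0.77^1.431 = 0.6880.
Surface direct beam = 1360 × 0.6989 × 0.6880 = 653.95 W/m².

654 W/m²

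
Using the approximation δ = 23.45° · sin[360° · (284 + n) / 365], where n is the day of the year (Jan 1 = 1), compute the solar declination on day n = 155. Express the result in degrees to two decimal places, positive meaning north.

360 × (284 + 155) / 365 = 432.986°; sin(432.986°) = 0.9562.
δ = 23.45 × 0.9562 = 22.423° ≈ +22.42°.

+22.42°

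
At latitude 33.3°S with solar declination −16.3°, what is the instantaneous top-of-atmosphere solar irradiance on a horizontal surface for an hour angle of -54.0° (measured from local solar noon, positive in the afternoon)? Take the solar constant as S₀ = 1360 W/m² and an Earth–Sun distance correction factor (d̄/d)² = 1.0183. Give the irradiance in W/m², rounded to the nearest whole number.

cos θ_z = sin φ sin δ + cos φ cos δ cos H = (-0.5490)(-0.2807) + (0.8358)(0.9598)(0.5878) = 0.6256.
Top-of-atmosphere irradiance = S₀ (d̄/d)² cos θ_z = 1360 × 1.0183 × 0.6256 = 866.39 W/m².

866 W/m²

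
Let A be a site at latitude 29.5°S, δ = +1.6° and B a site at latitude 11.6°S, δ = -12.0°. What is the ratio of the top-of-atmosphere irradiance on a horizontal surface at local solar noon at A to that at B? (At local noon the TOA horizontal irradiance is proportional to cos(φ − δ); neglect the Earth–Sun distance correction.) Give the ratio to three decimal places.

0.856

A: cos θ_z = cos(-29.5° − (1.6°)) = 0.8563.
B: cos θ_z = cos(-11.6° − (-12.0°)) = 1.0000.
Ratio A/B = 0.8563 / 1.0000 = 0.8563.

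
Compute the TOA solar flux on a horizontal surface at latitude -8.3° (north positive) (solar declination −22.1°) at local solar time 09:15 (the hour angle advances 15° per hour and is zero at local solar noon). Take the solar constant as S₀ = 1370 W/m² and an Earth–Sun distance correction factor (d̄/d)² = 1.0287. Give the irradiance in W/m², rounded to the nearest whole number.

1048 W/m²

Hour angle H = 15° × (9.25 − 12) = -41.25°.
With φ = -8.3°, δ = -22.1°, H = -41.25°: sin φ sin δ = 0.0543, cos φ cos δ cos H = 0.6893, so cos θ_z = 0.7436.
Top-of-atmosphere irradiance = S₀ (d̄/d)² cos θ_z = 1370 × 1.0287 × 0.7436 = 1047.97 W/m².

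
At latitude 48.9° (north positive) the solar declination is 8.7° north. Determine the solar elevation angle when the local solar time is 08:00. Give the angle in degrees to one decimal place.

Hour angle H = 15° × (8 − 12) = -60.00°.
cos θ_z = sin φ sin δ + cos φ cos δ cos H = (0.7536)(0.1513) + (0.6574)(0.9885)(0.5000) = 0.4389.
θ_z = arccos(0.4389) = 63.97°, so the elevation is 90° − 63.97° = 26.03°.

26.0°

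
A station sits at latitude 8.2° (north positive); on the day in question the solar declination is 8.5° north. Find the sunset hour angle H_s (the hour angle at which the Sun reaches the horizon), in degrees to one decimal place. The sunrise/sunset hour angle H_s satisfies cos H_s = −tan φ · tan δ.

91.2°

cos H_s = −tan(8.2°) · tan(8.5°) = -0.0215, so H_s = arccos(-0.0215) = 91.23°.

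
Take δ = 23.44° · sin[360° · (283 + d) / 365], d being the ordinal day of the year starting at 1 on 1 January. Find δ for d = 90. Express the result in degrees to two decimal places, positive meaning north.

+3.22°

360 × (283 + 90) / 365 = 367.890°; sin(367.890°) = 0.1373.
δ = 23.44 × 0.1373 = 3.218° ≈ +3.22°.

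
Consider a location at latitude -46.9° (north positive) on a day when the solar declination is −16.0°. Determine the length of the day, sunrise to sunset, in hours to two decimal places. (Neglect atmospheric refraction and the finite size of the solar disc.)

14.38 hours

−tan φ tan δ = −(-1.0686)(-0.2867) = -0.3064; H_s = arccos(-0.3064) = 107.84°.
Day length = 2 H_s / 15° h⁻¹ = 215.68° / 15 = 14.379 h.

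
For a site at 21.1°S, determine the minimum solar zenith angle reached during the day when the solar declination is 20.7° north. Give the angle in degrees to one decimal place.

41.8°

At local solar noon the hour angle is zero, so the zenith angle is |φ − δ| = |-21.1° − (20.7°)| = 41.8°.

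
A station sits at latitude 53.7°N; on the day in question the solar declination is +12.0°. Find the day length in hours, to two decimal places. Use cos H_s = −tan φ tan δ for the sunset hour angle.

The sunset hour angle satisfies cos H_s = −tan φ tan δ = -0.2894, giving H_s = 106.82°.
Day length = 2 H_s / 15° h⁻¹ = 213.64° / 15 = 14.243 h.

14.24 hours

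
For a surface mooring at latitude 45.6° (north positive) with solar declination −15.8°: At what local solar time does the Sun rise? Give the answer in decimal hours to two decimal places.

7.12 h

The sunset hour angle satisfies cos H_s = −tan φ tan δ = 0.2890, giving H_s = 73.20°.
Sunrise is at 12 − H_s/15 = 12 − 4.880 = 7.120 h local solar time.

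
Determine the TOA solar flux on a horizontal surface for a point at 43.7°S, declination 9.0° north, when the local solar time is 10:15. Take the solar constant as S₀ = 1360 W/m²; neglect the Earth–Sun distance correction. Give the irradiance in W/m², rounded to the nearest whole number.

724 W/m²

Hour angle H = 15° × (10.25 − 12) = -26.25°.
With φ = -43.7°, δ = 9.0°, H = -26.25°: sin φ sin δ = -0.1081, cos φ cos δ cos H = 0.6404, so cos θ_z = 0.5323.
Top-of-atmosphere irradiance = S₀ cos θ_z = 1360 × 0.5323 = 723.93 W/m².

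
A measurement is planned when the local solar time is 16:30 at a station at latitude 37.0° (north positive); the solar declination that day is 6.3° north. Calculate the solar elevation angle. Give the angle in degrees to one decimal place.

21.7°

Hour angle H = 15° × (16.5 − 12) = 67.50°.
cos θ_z = sin(37.0°) sin(6.3°) + cos(37.0°) cos(6.3°) cos(67.50°) = 0.0660 + 0.3038 = 0.3698.
θ_z = arccos(0.3698) = 68.30°, so the elevation is 90° − 68.30° = 21.70°.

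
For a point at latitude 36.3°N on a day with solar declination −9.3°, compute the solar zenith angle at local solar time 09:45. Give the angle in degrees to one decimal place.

Hour angle H = 15° × (9.75 − 12) = -33.75°.
cos θ_z = sin(36.3°) sin(-9.3°) + cos(36.3°) cos(-9.3°) cos(-33.75°) = -0.0957 + 0.6613 = 0.5656.
θ_z = arccos(0.5656) = 55.56°.

55.6°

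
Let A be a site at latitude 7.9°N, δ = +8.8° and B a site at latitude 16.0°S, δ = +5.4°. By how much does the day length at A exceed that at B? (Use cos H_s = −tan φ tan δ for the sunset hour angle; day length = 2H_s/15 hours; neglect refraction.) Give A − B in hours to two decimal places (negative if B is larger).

A: H_s = arccos(−tan 7.9° · tan 8.8°) = 91.23°, so 2H_s/15 = 12.1640 h.
B: H_s = arccos(−tan -16.0° · tan 5.4°) = 88.45°, so 2H_s/15 = 11.7933 h.
A − B = 12.1640 − 11.7933 = 0.3707 h.

+0.37 h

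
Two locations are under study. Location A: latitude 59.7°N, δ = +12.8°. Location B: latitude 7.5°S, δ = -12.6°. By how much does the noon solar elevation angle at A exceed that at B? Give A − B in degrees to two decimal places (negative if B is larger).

A: 90° − |59.7 − (12.8)| = 43.10°.
B: 90° − |-7.5 − (-12.6)| = 84.90°.
A − B = 43.10 − 84.90 = -41.80°.

-41.80°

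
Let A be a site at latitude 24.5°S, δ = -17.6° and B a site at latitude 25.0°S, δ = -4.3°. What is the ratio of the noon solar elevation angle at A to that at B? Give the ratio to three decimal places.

1.199

A: 90° − |-24.5 − (-17.6)| = 83.10°.
B: 90° − |-25.0 − (-4.3)| = 69.30°.
Ratio A/B = 83.1000 / 69.3000 = 1.1991.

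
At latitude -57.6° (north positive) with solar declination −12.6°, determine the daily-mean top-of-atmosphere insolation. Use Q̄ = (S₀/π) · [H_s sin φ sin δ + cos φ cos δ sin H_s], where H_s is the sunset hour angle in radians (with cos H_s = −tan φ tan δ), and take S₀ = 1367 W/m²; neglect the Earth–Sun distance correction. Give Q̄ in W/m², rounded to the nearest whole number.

cos H_s = −tan(-57.6°) · tan(-12.6°) = -0.3522, so H_s = arccos(-0.3522) = 110.62°. In radians, H_s = 1.9307.
H_s sin φ sin δ = 1.9307 × -0.8443 × -0.2181 = 0.3555.
cos φ cos δ sin H_s = 0.5358 × 0.9759 × 0.9359 = 0.4894.
Q̄ = (1367/π) × (0.3555 + 0.4894) = 435.13 × 0.8449 = 367.64 W/m².

368 W/m²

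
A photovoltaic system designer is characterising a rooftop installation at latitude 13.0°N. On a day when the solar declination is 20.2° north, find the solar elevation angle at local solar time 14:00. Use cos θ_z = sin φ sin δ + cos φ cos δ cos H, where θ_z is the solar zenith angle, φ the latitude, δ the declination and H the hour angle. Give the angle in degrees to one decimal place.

Hour angle H = 15° × (14 − 12) = 30.00°.
cos θ_z = sin φ sin δ + cos φ cos δ cos H = (0.2250)(0.3453) + (0.9744)(0.9385)(0.8660) = 0.8696.
θ_z = arccos(0.8696) = 29.59°, so the elevation is 90° − 29.59° = 60.41°.

60.4°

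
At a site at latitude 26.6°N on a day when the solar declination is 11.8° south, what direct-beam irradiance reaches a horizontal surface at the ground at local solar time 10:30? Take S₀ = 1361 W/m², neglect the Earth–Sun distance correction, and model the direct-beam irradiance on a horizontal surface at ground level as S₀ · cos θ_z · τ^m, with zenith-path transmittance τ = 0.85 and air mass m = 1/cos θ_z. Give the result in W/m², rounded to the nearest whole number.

Hour angle H = 15° × (10.5 − 12) = -22.50°.
cos θ_z = sin φ sin δ + cos φ cos δ cos H = (0.4478)(-0.2045) + (0.8942)(0.9789)(0.9239) = 0.7171.
Air mass m = 1/cos θ_z = 1/0.7171 = 1.395; τ^m = 0.85^1.395 = 0.7971.
Surface direct beam = 1361 × 0.7171 × 0.7971 = 777.95 W/m².

778 W/m²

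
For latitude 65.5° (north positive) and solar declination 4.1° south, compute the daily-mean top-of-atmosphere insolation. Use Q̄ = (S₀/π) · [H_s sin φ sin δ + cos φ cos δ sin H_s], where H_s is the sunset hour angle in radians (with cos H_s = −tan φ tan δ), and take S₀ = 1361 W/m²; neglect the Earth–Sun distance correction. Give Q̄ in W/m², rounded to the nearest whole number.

137 W/m²

cos H_s = −tan(65.5°) · tan(-4.1°) = 0.1573, so H_s = arccos(0.1573) = 80.95°. In radians, H_s = 1.4128.
H_s sin φ sin δ = 1.4128 × 0.9100 × -0.0715 = -0.0919.
cos φ cos δ sin H_s = 0.4147 × 0.9974 × 0.9875 = 0.4085.
Q̄ = (1361/π) × (-0.0919 + 0.4085) = 433.22 × 0.3166 = 137.16 W/m².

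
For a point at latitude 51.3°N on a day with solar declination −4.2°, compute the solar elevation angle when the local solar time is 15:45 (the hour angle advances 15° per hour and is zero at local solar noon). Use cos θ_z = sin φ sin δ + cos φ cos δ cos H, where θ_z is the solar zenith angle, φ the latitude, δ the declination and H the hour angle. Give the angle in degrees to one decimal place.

Hour angle H = 15° × (15.75 − 12) = 56.25°.
With φ = 51.3°, δ = -4.2°, H = 56.25°: sin φ sin δ = -0.0572, cos φ cos δ cos H = 0.3464, so cos θ_z = 0.2892.
θ_z = arccos(0.2892) = 73.19°, so the elevation is 90° − 73.19° = 16.81°.

16.8°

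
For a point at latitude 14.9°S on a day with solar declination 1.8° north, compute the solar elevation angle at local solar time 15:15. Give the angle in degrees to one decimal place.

39.0°

Hour angle H = 15° × (15.25 − 12) = 48.75°.
cos θ_z = sin(-14.9°) sin(1.8°) + cos(-14.9°) cos(1.8°) cos(48.75°) = -0.0081 + 0.6369 = 0.6288.
θ_z = arccos(0.6288) = 51.04°, so the elevation is 90° − 51.04° = 38.96°.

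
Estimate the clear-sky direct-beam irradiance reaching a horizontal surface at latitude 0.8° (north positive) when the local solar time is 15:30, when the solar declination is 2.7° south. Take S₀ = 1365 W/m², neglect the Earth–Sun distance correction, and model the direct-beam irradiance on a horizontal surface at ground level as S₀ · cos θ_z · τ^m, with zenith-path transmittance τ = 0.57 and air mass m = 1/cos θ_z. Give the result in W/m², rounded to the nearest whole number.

329 W/m²

Hour angle H = 15° × (15.5 − 12) = 52.50°.
cos θ_z = sin φ sin δ + cos φ cos δ cos H = (0.0140)(-0.0471) + (0.9999)(0.9989)(0.6088) = 0.6074.
Air mass m = 1/cos θ_z = 1/0.6074 = 1.646; τ^m = 0.57^1.646 = 0.3964.
Surface direct beam = 1365 × 0.6074 × 0.3964 = 328.66 W/m².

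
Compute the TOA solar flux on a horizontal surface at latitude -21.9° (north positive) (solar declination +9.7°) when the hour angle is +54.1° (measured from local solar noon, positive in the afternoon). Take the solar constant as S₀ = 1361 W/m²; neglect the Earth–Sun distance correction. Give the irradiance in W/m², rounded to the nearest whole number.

644 W/m²

cos θ_z = sin(-21.9°) sin(9.7°) + cos(-21.9°) cos(9.7°) cos(54.10°) = -0.0628 + 0.5363 = 0.4735.
Top-of-atmosphere irradiance = S₀ cos θ_z = 1361 × 0.4735 = 644.43 W/m².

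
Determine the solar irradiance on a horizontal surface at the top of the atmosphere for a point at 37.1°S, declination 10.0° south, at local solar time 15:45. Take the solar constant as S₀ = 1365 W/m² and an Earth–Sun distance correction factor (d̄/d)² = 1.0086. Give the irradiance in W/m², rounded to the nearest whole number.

Hour angle H = 15° × (15.75 − 12) = 56.25°.
With φ = -37.1°, δ = -10.0°, H = 56.25°: sin φ sin δ = 0.1047, cos φ cos δ cos H = 0.4364, so cos θ_z = 0.5411.
Top-of-atmosphere irradiance = S₀ (d̄/d)² cos θ_z = 1365 × 1.0086 × 0.5411 = 744.95 W/m².

745 W/m²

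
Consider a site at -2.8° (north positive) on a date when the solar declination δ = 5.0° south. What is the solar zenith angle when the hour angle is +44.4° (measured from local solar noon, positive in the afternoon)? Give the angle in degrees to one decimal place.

cos θ_z = sin(-2.8°) sin(-5.0°) + cos(-2.8°) cos(-5.0°) cos(44.40°) = 0.0043 + 0.7109 = 0.7152.
θ_z = arccos(0.7152) = 44.34°.

44.3°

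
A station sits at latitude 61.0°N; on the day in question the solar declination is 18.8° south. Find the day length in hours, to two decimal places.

The sunset hour angle satisfies cos H_s = −tan φ tan δ = 0.6141, giving H_s = 52.11°.
Day length = 2 H_s / 15° h⁻¹ = 104.22° / 15 = 6.948 h.

6.95 hours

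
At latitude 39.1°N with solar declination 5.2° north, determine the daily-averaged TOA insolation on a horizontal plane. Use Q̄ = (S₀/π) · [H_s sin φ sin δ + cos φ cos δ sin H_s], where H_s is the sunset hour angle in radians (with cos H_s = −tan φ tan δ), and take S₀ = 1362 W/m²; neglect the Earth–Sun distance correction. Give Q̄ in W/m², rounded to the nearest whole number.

The sunset hour angle satisfies cos H_s = −tan φ tan δ = -0.0740, giving H_s = 94.24°. In radians, H_s = 1.6448.
H_s sin φ sin δ = 1.6448 × 0.6307 × 0.0906 = 0.0940.
cos φ cos δ sin H_s = 0.7760 × 0.9959 × 0.9973 = 0.7707.
Q̄ = (1362/π) × (0.0940 + 0.7707) = 433.54 × 0.8647 = 374.88 W/m².

375 W/m²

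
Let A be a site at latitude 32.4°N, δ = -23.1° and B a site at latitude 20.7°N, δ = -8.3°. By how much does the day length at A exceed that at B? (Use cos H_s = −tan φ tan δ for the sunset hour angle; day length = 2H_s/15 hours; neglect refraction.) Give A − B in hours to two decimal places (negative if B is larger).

-1.67 h

A: H_s = arccos(−tan 32.4° · tan -23.1°) = 74.29°, so 2H_s/15 = 9.9053 h.
B: H_s = arccos(−tan 20.7° · tan -8.3°) = 86.84°, so 2H_s/15 = 11.5787 h.
A − B = 9.9053 − 11.5787 = -1.6734 h.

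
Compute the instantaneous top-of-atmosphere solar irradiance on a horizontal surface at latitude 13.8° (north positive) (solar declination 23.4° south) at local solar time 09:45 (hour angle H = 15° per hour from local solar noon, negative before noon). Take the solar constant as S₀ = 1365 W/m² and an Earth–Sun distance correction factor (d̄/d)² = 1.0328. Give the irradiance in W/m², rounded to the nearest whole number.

911 W/m²

Hour angle H = 15° × (9.75 − 12) = -33.75°.
cos θ_z = sin φ sin δ + cos φ cos δ cos H = (0.2385)(-0.3971) + (0.9711)(0.9178)(0.8315) = 0.6464.
Top-of-atmosphere irradiance = S₀ (d̄/d)² cos θ_z = 1365 × 1.0328 × 0.6464 = 911.28 W/m².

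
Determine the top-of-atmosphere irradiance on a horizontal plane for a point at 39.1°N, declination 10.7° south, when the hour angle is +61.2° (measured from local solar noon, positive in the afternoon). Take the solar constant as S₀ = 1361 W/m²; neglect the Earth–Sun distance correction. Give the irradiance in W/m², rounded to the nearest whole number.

With φ = 39.1°, δ = -10.7°, H = 61.20°: sin φ sin δ = -0.1171, cos φ cos δ cos H = 0.3674, so cos θ_z = 0.2503.
Top-of-atmosphere irradiance = S₀ cos θ_z = 1361 × 0.2503 = 340.66 W/m².

341 W/m²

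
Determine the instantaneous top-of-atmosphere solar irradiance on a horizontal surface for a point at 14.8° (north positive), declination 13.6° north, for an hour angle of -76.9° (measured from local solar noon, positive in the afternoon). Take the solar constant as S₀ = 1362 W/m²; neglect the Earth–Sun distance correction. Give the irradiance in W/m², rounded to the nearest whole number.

With φ = 14.8°, δ = 13.6°, H = -76.90°: sin φ sin δ = 0.0601, cos φ cos δ cos H = 0.2130, so cos θ_z = 0.2731.
Top-of-atmosphere irradiance = S₀ cos θ_z = 1362 × 0.2731 = 371.96 W/m².

372 W/m²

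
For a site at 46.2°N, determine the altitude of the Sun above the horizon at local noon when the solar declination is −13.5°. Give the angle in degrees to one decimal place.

30.3°

At local solar noon the hour angle is zero, so the elevation is 90° − |φ − δ| = 90° − |46.2° − (-13.5°)| = 90° − 59.7° = 30.3°.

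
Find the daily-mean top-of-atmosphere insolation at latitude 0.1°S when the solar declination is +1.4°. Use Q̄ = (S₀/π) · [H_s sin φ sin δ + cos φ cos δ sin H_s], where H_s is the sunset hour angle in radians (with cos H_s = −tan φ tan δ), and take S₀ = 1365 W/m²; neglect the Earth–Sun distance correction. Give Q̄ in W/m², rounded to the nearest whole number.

434 W/m²

−tan φ tan δ = −(-0.0017)(0.0244) = 0.0000; H_s = arccos(0.0000) = 90.00°. In radians, H_s = 1.5708.
H_s sin φ sin δ = 1.5708 × -0.0017 × 0.0244 = -0.0001.
cos φ cos δ sin H_s = 1.0000 × 0.9997 × 1.0000 = 0.9997.
Q̄ = (1365/π) × (-0.0001 + 0.9997) = 434.49 × 0.9996 = 434.32 W/m².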